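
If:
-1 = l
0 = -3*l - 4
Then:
No Solution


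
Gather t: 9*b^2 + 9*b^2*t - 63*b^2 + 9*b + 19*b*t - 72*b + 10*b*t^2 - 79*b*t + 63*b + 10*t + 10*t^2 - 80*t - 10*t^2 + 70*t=-54*b^2 + 10*b*t^2 + t*(9*b^2 - 60*b)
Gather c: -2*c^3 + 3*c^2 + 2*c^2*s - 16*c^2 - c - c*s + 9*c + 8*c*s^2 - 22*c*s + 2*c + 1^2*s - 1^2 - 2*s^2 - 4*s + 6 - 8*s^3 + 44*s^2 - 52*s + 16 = -2*c^3 + c^2*(2*s - 13) + c*(8*s^2 - 23*s + 10) - 8*s^3 + 42*s^2 - 55*s + 21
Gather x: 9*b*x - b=9*b*x - b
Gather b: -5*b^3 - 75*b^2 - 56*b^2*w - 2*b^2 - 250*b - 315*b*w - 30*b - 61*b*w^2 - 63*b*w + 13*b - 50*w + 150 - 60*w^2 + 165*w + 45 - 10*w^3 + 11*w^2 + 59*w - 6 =-5*b^3 + b^2*(-56*w - 77) + b*(-61*w^2 - 378*w - 267) - 10*w^3 - 49*w^2 + 174*w + 189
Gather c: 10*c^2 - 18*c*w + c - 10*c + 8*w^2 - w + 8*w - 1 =10*c^2 + c*(-18*w - 9) + 8*w^2 + 7*w - 1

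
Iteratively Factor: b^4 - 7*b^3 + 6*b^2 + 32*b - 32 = (b + 2)*(b^3 - 9*b^2 + 24*b - 16) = (b - 4)*(b + 2)*(b^2 - 5*b + 4) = (b - 4)*(b - 1)*(b + 2)*(b - 4)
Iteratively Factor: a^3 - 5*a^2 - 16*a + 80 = (a - 5)*(a^2 - 16) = (a - 5)*(a + 4)*(a - 4)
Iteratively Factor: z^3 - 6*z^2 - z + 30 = (z + 2)*(z^2 - 8*z + 15) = (z - 5)*(z + 2)*(z - 3)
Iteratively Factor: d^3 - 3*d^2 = (d)*(d^2 - 3*d) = d^2*(d - 3)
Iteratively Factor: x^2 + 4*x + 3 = (x + 1)*(x + 3)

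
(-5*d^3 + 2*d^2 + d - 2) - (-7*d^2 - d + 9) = -5*d^3 + 9*d^2 + 2*d - 11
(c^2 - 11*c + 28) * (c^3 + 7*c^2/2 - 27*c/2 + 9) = c^5 - 15*c^4/2 - 24*c^3 + 511*c^2/2 - 477*c + 252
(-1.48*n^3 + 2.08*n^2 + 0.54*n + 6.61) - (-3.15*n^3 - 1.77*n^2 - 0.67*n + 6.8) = 1.67*n^3 + 3.85*n^2 + 1.21*n - 0.19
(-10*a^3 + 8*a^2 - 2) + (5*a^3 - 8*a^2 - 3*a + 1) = -5*a^3 - 3*a - 1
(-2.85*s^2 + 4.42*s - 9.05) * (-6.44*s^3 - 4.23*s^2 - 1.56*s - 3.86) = 18.354*s^5 - 16.4093*s^4 + 44.0314*s^3 + 42.3873*s^2 - 2.9432*s + 34.933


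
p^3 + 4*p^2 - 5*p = p*(p - 1)*(p + 5)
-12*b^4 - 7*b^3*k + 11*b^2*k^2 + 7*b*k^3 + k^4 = (-b + k)*(b + k)*(3*b + k)*(4*b + k)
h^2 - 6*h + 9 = (h - 3)^2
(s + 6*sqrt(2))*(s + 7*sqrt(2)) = s^2 + 13*sqrt(2)*s + 84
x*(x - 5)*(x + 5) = x^3 - 25*x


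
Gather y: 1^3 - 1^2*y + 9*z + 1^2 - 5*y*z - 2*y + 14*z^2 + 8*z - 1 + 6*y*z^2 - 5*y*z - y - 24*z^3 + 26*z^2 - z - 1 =y*(6*z^2 - 10*z - 4) - 24*z^3 + 40*z^2 + 16*z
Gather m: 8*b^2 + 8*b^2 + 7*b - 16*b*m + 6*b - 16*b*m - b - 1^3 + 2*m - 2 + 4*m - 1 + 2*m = 16*b^2 + 12*b + m*(8 - 32*b) - 4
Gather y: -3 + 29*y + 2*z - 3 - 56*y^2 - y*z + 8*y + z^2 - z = -56*y^2 + y*(37 - z) + z^2 + z - 6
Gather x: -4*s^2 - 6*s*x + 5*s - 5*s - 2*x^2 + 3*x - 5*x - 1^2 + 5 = -4*s^2 - 2*x^2 + x*(-6*s - 2) + 4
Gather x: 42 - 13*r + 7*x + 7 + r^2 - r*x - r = r^2 - 14*r + x*(7 - r) + 49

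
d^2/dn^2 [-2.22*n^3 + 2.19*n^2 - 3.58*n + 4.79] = 4.38 - 13.32*n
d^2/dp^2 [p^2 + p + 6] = 2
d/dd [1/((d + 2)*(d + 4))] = 2*(-d - 3)/(d^4 + 12*d^3 + 52*d^2 + 96*d + 64)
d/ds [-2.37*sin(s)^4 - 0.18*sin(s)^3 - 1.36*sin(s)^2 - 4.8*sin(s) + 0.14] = (-9.83*sin(s) + 2.37*sin(3*s) + 0.27*cos(2*s) - 5.07)*cos(s)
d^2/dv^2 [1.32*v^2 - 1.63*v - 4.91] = 2.64000000000000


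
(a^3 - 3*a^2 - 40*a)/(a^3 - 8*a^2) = (a + 5)/a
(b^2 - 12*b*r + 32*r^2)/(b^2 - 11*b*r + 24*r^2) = (-b + 4*r)/(-b + 3*r)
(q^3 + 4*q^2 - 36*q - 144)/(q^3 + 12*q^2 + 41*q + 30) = (q^2 - 2*q - 24)/(q^2 + 6*q + 5)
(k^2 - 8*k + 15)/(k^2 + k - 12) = (k - 5)/(k + 4)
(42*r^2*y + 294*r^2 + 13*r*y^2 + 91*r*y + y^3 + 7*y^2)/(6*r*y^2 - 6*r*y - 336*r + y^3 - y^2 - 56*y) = (7*r + y)/(y - 8)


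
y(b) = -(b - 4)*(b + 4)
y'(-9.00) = 18.00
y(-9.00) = -65.00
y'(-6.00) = 12.00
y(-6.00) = -20.00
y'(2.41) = -4.82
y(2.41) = 10.19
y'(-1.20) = 2.40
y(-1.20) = 14.56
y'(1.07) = -2.14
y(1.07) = 14.86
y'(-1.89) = 3.78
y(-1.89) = 12.43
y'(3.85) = -7.70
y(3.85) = 1.18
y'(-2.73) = 5.46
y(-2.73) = 8.55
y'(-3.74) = 7.48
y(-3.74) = 2.01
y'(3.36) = -6.72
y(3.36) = 4.71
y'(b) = -2*b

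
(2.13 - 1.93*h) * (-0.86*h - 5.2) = 1.6598*h^2 + 8.2042*h - 11.076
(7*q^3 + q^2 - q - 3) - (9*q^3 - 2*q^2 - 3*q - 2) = -2*q^3 + 3*q^2 + 2*q - 1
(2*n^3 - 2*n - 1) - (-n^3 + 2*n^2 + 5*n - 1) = 3*n^3 - 2*n^2 - 7*n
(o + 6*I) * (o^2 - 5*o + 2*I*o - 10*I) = o^3 - 5*o^2 + 8*I*o^2 - 12*o - 40*I*o + 60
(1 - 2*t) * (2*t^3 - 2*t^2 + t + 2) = -4*t^4 + 6*t^3 - 4*t^2 - 3*t + 2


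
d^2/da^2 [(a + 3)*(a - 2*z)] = 2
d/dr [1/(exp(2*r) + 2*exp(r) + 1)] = -2*(exp(r) + 1)*exp(r)/(exp(2*r) + 2*exp(r) + 1)^2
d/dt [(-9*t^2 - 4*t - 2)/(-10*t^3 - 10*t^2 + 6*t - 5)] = 2*(-45*t^4 - 40*t^3 - 77*t^2 + 25*t + 16)/(100*t^6 + 200*t^5 - 20*t^4 - 20*t^3 + 136*t^2 - 60*t + 25)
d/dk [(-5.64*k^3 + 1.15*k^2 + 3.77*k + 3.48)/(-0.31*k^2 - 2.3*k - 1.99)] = (1.7484*k^4 + 25.944*k^3 + 32.1945*k^2 - 2.4194*k + 0.5017)/(0.0961*k^4 + 1.426*k^3 + 6.5238*k^2 + 9.154*k + 3.9601)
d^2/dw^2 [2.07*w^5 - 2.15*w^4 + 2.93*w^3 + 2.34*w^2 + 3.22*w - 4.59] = 41.4*w^3 - 25.8*w^2 + 17.58*w + 4.68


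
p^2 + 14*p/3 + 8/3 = (p + 2/3)*(p + 4)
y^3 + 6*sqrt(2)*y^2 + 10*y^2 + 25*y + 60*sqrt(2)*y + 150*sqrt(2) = (y + 5)^2*(y + 6*sqrt(2))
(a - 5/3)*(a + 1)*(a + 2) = a^3 + 4*a^2/3 - 3*a - 10/3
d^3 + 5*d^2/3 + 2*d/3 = d*(d + 2/3)*(d + 1)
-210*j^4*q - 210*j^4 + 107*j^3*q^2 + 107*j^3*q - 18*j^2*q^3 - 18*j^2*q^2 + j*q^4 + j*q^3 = (-7*j + q)*(-6*j + q)*(-5*j + q)*(j*q + j)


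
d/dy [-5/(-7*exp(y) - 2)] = -35*exp(y)/(7*exp(y) + 2)^2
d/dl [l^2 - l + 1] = 2*l - 1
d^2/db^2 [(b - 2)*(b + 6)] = 2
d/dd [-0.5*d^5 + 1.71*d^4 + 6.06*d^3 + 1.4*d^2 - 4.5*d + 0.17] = -2.5*d^4 + 6.84*d^3 + 18.18*d^2 + 2.8*d - 4.5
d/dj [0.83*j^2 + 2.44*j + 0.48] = 1.66*j + 2.44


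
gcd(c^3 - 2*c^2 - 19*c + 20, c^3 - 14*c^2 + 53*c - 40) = c^2 - 6*c + 5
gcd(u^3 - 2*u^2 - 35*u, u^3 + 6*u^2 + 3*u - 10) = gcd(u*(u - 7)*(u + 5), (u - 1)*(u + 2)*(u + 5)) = u + 5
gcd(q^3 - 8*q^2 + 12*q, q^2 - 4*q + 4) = q - 2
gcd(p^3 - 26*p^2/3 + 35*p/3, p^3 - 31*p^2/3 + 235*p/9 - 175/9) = p^2 - 26*p/3 + 35/3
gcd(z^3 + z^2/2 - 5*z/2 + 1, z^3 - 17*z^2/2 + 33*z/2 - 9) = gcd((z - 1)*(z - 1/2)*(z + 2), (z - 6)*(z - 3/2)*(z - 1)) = z - 1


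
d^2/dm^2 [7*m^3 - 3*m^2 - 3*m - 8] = 42*m - 6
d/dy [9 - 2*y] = -2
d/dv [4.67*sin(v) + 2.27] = 4.67*cos(v)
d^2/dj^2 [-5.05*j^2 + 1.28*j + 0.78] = -10.1000000000000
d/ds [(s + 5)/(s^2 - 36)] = (s^2 - 2*s*(s + 5) - 36)/(s^2 - 36)^2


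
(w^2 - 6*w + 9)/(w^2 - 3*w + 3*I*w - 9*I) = (w - 3)/(w + 3*I)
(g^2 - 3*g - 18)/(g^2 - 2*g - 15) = (g - 6)/(g - 5)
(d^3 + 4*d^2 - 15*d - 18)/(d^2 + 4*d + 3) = (d^2 + 3*d - 18)/(d + 3)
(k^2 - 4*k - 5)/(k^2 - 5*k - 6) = (k - 5)/(k - 6)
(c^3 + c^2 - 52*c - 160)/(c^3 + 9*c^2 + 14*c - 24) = (c^2 - 3*c - 40)/(c^2 + 5*c - 6)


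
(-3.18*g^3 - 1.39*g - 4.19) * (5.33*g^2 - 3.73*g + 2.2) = -16.9494*g^5 + 11.8614*g^4 - 14.4047*g^3 - 17.148*g^2 + 12.5707*g - 9.218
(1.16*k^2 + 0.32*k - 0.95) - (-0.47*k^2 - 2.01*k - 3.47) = 1.63*k^2 + 2.33*k + 2.52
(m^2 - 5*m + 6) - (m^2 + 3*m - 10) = 16 - 8*m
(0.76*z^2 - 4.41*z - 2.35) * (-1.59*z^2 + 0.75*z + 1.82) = -1.2084*z^4 + 7.5819*z^3 + 1.8122*z^2 - 9.7887*z - 4.277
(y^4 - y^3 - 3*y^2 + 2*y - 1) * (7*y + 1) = 7*y^5 - 6*y^4 - 22*y^3 + 11*y^2 - 5*y - 1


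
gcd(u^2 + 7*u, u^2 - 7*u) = u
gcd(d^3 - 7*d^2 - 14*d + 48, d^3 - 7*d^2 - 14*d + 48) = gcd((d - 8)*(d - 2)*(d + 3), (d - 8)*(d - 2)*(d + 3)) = d^3 - 7*d^2 - 14*d + 48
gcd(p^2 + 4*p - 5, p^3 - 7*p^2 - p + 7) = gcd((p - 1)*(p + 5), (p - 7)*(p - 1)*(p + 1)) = p - 1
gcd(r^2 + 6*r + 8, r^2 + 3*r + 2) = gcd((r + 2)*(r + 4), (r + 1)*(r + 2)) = r + 2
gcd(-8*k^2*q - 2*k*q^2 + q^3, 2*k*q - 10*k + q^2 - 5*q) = 2*k + q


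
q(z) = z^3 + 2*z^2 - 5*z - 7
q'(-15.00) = 610.00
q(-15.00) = -2857.00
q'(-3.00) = 10.00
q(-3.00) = -1.00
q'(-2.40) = 2.68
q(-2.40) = 2.70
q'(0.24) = -3.87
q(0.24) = -8.07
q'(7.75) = 206.19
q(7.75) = 539.86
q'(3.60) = 48.28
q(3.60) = 47.58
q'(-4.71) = 42.71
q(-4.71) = -43.57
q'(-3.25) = 13.69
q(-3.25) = -3.95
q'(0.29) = -3.59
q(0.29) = -8.26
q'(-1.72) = -3.00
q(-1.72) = 2.43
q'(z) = 3*z^2 + 4*z - 5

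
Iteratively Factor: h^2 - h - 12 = (h - 4)*(h + 3)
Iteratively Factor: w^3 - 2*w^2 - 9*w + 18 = (w - 3)*(w^2 + w - 6) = (w - 3)*(w + 3)*(w - 2)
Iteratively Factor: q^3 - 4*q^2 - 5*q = (q - 5)*(q^2 + q) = q*(q - 5)*(q + 1)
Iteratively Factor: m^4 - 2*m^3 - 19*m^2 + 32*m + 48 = (m - 4)*(m^3 + 2*m^2 - 11*m - 12) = (m - 4)*(m + 1)*(m^2 + m - 12) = (m - 4)*(m + 1)*(m + 4)*(m - 3)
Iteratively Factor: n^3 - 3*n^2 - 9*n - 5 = (n + 1)*(n^2 - 4*n - 5) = (n - 5)*(n + 1)*(n + 1)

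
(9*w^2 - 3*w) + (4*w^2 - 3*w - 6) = 13*w^2 - 6*w - 6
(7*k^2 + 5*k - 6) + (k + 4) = 7*k^2 + 6*k - 2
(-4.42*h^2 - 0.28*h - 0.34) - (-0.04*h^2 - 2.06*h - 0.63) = -4.38*h^2 + 1.78*h + 0.29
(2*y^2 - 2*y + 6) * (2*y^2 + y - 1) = 4*y^4 - 2*y^3 + 8*y^2 + 8*y - 6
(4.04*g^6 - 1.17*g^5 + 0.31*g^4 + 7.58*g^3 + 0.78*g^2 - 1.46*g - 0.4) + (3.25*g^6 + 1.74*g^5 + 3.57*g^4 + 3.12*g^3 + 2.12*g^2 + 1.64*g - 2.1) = 7.29*g^6 + 0.57*g^5 + 3.88*g^4 + 10.7*g^3 + 2.9*g^2 + 0.18*g - 2.5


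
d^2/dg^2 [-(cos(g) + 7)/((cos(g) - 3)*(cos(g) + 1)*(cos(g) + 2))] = (148*(1 - cos(g)^2)^2 - 84*sin(g)^6 + 4*cos(g)^7 - 21*cos(g)^6 + 22*cos(g)^5 + 364*cos(g)^3 + 567*cos(g)^2 - 510*cos(g) - 666)/((cos(g) - 3)^3*(cos(g) + 1)^3*(cos(g) + 2)^3)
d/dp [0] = 0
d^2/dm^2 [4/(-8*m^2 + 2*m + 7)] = 32*(-16*m^2 + 4*m + (8*m - 1)^2 + 14)/(-8*m^2 + 2*m + 7)^3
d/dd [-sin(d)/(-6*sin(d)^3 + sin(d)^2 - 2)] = (-12*sin(d)^3 + sin(d)^2 + 2)*cos(d)/(6*sin(d)^3 - sin(d)^2 + 2)^2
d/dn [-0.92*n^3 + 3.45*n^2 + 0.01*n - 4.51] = -2.76*n^2 + 6.9*n + 0.01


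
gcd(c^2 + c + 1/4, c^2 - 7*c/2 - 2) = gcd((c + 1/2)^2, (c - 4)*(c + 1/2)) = c + 1/2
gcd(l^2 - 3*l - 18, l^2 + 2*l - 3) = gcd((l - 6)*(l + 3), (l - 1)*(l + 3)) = l + 3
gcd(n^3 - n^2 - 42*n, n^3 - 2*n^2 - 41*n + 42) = n^2 - n - 42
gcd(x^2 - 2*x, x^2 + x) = x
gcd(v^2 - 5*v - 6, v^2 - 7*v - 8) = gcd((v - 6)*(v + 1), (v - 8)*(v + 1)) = v + 1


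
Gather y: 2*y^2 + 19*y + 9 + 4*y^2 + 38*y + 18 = 6*y^2 + 57*y + 27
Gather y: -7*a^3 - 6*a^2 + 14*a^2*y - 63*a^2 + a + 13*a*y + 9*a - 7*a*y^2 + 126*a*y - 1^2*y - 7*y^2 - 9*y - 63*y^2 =-7*a^3 - 69*a^2 + 10*a + y^2*(-7*a - 70) + y*(14*a^2 + 139*a - 10)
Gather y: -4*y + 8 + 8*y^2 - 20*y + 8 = 8*y^2 - 24*y + 16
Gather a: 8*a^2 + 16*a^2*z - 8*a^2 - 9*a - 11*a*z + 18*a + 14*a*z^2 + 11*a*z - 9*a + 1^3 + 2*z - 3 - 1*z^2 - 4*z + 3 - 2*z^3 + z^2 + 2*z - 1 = 16*a^2*z + 14*a*z^2 - 2*z^3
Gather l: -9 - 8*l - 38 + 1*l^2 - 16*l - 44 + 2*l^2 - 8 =3*l^2 - 24*l - 99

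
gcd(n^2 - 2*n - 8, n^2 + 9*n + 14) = n + 2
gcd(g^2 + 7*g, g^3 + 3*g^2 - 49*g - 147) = g + 7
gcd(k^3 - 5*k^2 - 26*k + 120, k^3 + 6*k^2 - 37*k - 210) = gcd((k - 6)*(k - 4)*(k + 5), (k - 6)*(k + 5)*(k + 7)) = k^2 - k - 30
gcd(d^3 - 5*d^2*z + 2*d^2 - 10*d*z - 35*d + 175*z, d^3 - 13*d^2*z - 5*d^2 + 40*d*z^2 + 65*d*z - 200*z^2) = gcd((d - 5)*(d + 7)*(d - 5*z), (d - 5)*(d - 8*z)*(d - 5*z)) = -d^2 + 5*d*z + 5*d - 25*z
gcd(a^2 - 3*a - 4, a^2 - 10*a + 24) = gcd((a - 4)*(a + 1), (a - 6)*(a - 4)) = a - 4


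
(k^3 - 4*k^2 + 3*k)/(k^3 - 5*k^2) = (k^2 - 4*k + 3)/(k*(k - 5))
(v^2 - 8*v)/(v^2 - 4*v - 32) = v/(v + 4)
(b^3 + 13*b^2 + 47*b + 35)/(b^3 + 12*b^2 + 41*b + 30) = (b + 7)/(b + 6)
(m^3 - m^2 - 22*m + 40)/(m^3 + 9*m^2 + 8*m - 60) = (m - 4)/(m + 6)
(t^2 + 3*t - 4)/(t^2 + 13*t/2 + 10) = 2*(t - 1)/(2*t + 5)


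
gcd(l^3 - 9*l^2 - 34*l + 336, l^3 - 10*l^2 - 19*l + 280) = l^2 - 15*l + 56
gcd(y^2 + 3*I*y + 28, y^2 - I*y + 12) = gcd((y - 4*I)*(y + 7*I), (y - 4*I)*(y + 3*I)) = y - 4*I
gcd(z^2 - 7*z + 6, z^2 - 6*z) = z - 6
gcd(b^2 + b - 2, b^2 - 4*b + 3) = b - 1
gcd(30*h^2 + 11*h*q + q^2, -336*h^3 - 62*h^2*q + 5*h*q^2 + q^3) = 6*h + q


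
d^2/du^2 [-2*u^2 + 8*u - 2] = -4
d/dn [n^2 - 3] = 2*n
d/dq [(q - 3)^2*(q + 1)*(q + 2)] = 4*q^3 - 9*q^2 - 14*q + 15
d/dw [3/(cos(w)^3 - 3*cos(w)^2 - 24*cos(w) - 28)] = 9*(cos(w) - 4)*sin(w)/((cos(w) - 7)^2*(cos(w) + 2)^3)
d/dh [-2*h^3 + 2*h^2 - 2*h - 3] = -6*h^2 + 4*h - 2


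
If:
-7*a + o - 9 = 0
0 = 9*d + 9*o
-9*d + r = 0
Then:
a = -r/63 - 9/7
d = r/9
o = -r/9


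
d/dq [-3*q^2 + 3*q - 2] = 3 - 6*q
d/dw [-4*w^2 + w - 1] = 1 - 8*w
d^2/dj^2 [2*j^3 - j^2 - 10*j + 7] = 12*j - 2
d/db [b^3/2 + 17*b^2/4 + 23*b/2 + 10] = 3*b^2/2 + 17*b/2 + 23/2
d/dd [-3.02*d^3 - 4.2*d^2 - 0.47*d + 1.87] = -9.06*d^2 - 8.4*d - 0.47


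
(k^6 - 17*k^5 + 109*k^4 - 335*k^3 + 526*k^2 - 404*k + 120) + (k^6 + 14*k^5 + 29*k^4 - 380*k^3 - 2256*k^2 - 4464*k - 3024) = 2*k^6 - 3*k^5 + 138*k^4 - 715*k^3 - 1730*k^2 - 4868*k - 2904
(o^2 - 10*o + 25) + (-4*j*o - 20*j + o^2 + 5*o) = -4*j*o - 20*j + 2*o^2 - 5*o + 25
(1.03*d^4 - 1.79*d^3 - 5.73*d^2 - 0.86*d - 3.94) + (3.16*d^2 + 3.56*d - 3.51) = 1.03*d^4 - 1.79*d^3 - 2.57*d^2 + 2.7*d - 7.45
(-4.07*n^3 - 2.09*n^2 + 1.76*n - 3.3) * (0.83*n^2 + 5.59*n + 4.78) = -3.3781*n^5 - 24.486*n^4 - 29.6769*n^3 - 2.8908*n^2 - 10.0342*n - 15.774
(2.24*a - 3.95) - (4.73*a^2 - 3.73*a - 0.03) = -4.73*a^2 + 5.97*a - 3.92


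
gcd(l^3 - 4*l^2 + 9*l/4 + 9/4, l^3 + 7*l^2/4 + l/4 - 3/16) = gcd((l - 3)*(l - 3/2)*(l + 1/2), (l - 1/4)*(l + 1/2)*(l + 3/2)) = l + 1/2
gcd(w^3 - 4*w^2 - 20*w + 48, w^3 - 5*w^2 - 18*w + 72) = w^2 - 2*w - 24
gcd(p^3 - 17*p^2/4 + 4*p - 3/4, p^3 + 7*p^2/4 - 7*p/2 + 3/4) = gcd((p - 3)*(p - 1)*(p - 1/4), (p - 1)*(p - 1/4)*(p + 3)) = p^2 - 5*p/4 + 1/4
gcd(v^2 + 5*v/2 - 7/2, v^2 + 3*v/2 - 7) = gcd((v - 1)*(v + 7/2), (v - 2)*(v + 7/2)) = v + 7/2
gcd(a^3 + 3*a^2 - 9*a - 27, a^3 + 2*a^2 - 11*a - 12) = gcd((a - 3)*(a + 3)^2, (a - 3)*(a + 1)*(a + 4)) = a - 3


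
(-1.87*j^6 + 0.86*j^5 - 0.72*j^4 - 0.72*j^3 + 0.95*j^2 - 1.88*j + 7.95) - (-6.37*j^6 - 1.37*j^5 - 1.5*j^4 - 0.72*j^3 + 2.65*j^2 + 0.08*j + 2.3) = 4.5*j^6 + 2.23*j^5 + 0.78*j^4 - 1.7*j^2 - 1.96*j + 5.65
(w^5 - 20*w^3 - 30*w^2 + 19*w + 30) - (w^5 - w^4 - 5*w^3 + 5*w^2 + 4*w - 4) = w^4 - 15*w^3 - 35*w^2 + 15*w + 34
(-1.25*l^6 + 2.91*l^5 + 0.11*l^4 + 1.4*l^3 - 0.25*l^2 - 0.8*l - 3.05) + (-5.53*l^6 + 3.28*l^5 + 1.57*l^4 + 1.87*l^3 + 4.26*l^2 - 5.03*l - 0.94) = -6.78*l^6 + 6.19*l^5 + 1.68*l^4 + 3.27*l^3 + 4.01*l^2 - 5.83*l - 3.99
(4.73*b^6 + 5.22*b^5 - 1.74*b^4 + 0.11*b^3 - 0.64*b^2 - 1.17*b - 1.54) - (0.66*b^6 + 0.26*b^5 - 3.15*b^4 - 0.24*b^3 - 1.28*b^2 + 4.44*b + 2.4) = 4.07*b^6 + 4.96*b^5 + 1.41*b^4 + 0.35*b^3 + 0.64*b^2 - 5.61*b - 3.94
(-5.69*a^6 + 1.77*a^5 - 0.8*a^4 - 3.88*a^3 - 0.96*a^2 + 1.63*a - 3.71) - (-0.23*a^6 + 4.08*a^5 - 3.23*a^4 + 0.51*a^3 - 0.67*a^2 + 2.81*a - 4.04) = -5.46*a^6 - 2.31*a^5 + 2.43*a^4 - 4.39*a^3 - 0.29*a^2 - 1.18*a + 0.33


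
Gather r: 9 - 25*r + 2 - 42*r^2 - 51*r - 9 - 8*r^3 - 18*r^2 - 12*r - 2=-8*r^3 - 60*r^2 - 88*r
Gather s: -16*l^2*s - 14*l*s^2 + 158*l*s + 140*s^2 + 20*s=s^2*(140 - 14*l) + s*(-16*l^2 + 158*l + 20)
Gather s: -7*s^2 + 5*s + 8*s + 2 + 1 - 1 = -7*s^2 + 13*s + 2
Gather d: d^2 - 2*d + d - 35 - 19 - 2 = d^2 - d - 56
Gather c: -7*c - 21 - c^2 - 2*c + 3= -c^2 - 9*c - 18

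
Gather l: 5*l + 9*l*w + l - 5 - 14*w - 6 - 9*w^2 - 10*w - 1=l*(9*w + 6) - 9*w^2 - 24*w - 12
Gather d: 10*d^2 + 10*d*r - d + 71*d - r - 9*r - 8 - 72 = 10*d^2 + d*(10*r + 70) - 10*r - 80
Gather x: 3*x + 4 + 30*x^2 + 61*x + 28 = 30*x^2 + 64*x + 32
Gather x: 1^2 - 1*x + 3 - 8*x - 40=-9*x - 36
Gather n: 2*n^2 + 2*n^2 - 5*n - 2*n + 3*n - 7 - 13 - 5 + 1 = 4*n^2 - 4*n - 24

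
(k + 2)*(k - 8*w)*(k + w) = k^3 - 7*k^2*w + 2*k^2 - 8*k*w^2 - 14*k*w - 16*w^2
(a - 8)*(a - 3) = a^2 - 11*a + 24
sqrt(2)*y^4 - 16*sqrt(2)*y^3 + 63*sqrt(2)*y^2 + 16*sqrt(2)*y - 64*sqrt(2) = (y - 8)^2*(y - 1)*(sqrt(2)*y + sqrt(2))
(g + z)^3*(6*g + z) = 6*g^4 + 19*g^3*z + 21*g^2*z^2 + 9*g*z^3 + z^4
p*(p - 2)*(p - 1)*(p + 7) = p^4 + 4*p^3 - 19*p^2 + 14*p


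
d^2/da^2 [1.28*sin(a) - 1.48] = -1.28*sin(a)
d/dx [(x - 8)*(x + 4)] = 2*x - 4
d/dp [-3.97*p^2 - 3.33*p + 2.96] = -7.94*p - 3.33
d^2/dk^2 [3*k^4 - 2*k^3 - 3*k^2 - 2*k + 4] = 36*k^2 - 12*k - 6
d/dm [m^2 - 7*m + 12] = 2*m - 7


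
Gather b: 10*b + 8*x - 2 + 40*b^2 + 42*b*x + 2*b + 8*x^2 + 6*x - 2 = 40*b^2 + b*(42*x + 12) + 8*x^2 + 14*x - 4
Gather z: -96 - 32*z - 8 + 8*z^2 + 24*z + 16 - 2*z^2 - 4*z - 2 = 6*z^2 - 12*z - 90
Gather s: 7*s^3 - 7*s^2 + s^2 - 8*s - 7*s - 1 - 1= 7*s^3 - 6*s^2 - 15*s - 2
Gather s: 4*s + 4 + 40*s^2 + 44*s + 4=40*s^2 + 48*s + 8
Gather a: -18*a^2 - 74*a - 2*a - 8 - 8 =-18*a^2 - 76*a - 16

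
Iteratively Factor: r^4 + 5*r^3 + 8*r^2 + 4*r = (r)*(r^3 + 5*r^2 + 8*r + 4) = r*(r + 1)*(r^2 + 4*r + 4) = r*(r + 1)*(r + 2)*(r + 2)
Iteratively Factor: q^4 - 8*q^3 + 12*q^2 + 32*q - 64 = (q + 2)*(q^3 - 10*q^2 + 32*q - 32) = (q - 4)*(q + 2)*(q^2 - 6*q + 8) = (q - 4)^2*(q + 2)*(q - 2)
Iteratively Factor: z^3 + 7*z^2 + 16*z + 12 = (z + 2)*(z^2 + 5*z + 6) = (z + 2)*(z + 3)*(z + 2)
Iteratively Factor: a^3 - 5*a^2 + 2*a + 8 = (a + 1)*(a^2 - 6*a + 8) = (a - 4)*(a + 1)*(a - 2)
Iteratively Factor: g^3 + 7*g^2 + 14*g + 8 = (g + 4)*(g^2 + 3*g + 2) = (g + 2)*(g + 4)*(g + 1)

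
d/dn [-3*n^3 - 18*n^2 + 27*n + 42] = -9*n^2 - 36*n + 27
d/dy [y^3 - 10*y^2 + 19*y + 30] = 3*y^2 - 20*y + 19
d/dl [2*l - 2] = 2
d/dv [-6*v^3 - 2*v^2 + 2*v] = -18*v^2 - 4*v + 2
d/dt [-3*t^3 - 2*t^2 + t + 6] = -9*t^2 - 4*t + 1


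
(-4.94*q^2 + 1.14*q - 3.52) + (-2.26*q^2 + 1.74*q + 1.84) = -7.2*q^2 + 2.88*q - 1.68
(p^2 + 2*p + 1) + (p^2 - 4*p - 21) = 2*p^2 - 2*p - 20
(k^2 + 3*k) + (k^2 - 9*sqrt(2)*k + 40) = 2*k^2 - 9*sqrt(2)*k + 3*k + 40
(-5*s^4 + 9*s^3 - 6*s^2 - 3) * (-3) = 15*s^4 - 27*s^3 + 18*s^2 + 9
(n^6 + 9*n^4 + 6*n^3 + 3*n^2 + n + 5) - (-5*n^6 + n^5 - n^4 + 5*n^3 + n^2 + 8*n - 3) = 6*n^6 - n^5 + 10*n^4 + n^3 + 2*n^2 - 7*n + 8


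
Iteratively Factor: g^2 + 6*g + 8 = (g + 4)*(g + 2)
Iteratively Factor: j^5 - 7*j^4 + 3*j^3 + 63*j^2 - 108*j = (j - 4)*(j^4 - 3*j^3 - 9*j^2 + 27*j) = (j - 4)*(j + 3)*(j^3 - 6*j^2 + 9*j) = (j - 4)*(j - 3)*(j + 3)*(j^2 - 3*j) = (j - 4)*(j - 3)^2*(j + 3)*(j)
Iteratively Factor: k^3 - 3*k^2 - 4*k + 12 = (k + 2)*(k^2 - 5*k + 6) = (k - 2)*(k + 2)*(k - 3)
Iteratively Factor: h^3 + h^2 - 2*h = (h - 1)*(h^2 + 2*h) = (h - 1)*(h + 2)*(h)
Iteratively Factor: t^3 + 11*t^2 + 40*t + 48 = (t + 4)*(t^2 + 7*t + 12) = (t + 3)*(t + 4)*(t + 4)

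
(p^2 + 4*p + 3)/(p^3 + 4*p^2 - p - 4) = (p + 3)/(p^2 + 3*p - 4)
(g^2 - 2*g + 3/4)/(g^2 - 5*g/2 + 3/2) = (g - 1/2)/(g - 1)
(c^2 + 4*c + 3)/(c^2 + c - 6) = (c + 1)/(c - 2)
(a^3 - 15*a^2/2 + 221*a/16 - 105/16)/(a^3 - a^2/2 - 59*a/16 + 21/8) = (a - 5)/(a + 2)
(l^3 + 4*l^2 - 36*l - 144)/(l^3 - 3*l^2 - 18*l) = (l^2 + 10*l + 24)/(l*(l + 3))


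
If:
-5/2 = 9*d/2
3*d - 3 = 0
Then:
No Solution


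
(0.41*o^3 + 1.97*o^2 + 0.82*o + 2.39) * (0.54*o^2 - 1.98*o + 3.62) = 0.2214*o^5 + 0.252*o^4 - 1.9736*o^3 + 6.7984*o^2 - 1.7638*o + 8.6518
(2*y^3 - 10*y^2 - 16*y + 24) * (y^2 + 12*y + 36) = 2*y^5 + 14*y^4 - 64*y^3 - 528*y^2 - 288*y + 864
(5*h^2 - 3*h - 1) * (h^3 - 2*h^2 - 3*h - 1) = 5*h^5 - 13*h^4 - 10*h^3 + 6*h^2 + 6*h + 1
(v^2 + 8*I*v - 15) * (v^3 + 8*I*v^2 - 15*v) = v^5 + 16*I*v^4 - 94*v^3 - 240*I*v^2 + 225*v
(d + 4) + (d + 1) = 2*d + 5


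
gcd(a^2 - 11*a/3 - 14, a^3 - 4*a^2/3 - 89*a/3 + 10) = a - 6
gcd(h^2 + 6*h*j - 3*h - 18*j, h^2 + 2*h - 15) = h - 3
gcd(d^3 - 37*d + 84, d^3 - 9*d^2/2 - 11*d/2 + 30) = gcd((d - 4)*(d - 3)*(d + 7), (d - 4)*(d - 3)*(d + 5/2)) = d^2 - 7*d + 12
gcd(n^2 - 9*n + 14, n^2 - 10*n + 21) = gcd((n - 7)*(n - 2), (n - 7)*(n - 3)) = n - 7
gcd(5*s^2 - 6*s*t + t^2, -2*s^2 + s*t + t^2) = s - t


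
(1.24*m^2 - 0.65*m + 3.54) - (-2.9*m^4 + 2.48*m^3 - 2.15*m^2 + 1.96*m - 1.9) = 2.9*m^4 - 2.48*m^3 + 3.39*m^2 - 2.61*m + 5.44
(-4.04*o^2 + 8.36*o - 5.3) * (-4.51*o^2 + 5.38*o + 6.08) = 18.2204*o^4 - 59.4388*o^3 + 44.3166*o^2 + 22.3148*o - 32.224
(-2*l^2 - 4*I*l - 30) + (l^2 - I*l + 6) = -l^2 - 5*I*l - 24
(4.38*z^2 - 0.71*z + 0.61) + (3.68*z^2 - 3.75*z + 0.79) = 8.06*z^2 - 4.46*z + 1.4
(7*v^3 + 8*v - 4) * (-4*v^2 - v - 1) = -28*v^5 - 7*v^4 - 39*v^3 + 8*v^2 - 4*v + 4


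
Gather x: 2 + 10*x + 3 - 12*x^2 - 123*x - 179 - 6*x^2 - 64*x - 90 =-18*x^2 - 177*x - 264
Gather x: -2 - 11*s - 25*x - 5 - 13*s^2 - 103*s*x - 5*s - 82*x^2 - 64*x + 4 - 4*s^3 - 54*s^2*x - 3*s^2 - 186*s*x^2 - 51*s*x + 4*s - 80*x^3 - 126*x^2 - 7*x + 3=-4*s^3 - 16*s^2 - 12*s - 80*x^3 + x^2*(-186*s - 208) + x*(-54*s^2 - 154*s - 96)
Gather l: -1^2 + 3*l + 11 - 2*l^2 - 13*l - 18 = -2*l^2 - 10*l - 8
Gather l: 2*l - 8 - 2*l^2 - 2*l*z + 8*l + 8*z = -2*l^2 + l*(10 - 2*z) + 8*z - 8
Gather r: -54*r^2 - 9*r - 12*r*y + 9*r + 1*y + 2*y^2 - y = -54*r^2 - 12*r*y + 2*y^2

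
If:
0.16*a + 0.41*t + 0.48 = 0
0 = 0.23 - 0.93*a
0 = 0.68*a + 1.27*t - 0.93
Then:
No Solution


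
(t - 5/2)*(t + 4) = t^2 + 3*t/2 - 10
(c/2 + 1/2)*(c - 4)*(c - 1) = c^3/2 - 2*c^2 - c/2 + 2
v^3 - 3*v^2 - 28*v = v*(v - 7)*(v + 4)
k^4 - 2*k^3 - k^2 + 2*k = k*(k - 2)*(k - 1)*(k + 1)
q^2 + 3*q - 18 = (q - 3)*(q + 6)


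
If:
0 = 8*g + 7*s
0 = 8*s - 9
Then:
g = -63/64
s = 9/8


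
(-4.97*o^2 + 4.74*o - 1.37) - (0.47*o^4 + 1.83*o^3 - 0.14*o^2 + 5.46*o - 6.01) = -0.47*o^4 - 1.83*o^3 - 4.83*o^2 - 0.72*o + 4.64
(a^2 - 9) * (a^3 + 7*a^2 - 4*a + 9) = a^5 + 7*a^4 - 13*a^3 - 54*a^2 + 36*a - 81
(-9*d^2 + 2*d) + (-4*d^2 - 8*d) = -13*d^2 - 6*d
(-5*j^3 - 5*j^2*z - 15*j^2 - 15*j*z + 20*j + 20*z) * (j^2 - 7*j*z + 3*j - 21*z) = -5*j^5 + 30*j^4*z - 30*j^4 + 35*j^3*z^2 + 180*j^3*z - 25*j^3 + 210*j^2*z^2 + 150*j^2*z + 60*j^2 + 175*j*z^2 - 360*j*z - 420*z^2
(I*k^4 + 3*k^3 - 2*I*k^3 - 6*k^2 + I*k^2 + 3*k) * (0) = 0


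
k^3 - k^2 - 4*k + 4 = (k - 2)*(k - 1)*(k + 2)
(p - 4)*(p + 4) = p^2 - 16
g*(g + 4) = g^2 + 4*g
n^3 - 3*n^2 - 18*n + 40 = (n - 5)*(n - 2)*(n + 4)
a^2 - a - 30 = (a - 6)*(a + 5)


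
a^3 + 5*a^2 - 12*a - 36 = (a - 3)*(a + 2)*(a + 6)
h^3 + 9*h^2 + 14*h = h*(h + 2)*(h + 7)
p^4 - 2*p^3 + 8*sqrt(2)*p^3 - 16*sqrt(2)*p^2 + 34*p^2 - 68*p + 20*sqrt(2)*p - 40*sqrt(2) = (p - 2)*(p + sqrt(2))*(p + 2*sqrt(2))*(p + 5*sqrt(2))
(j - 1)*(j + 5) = j^2 + 4*j - 5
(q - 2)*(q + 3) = q^2 + q - 6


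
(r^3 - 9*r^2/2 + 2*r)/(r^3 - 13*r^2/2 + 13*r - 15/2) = r*(2*r^2 - 9*r + 4)/(2*r^3 - 13*r^2 + 26*r - 15)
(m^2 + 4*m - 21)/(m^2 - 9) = (m + 7)/(m + 3)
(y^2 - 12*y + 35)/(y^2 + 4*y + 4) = (y^2 - 12*y + 35)/(y^2 + 4*y + 4)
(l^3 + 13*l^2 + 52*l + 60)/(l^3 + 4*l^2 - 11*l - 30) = (l + 6)/(l - 3)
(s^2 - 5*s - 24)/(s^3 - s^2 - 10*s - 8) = (-s^2 + 5*s + 24)/(-s^3 + s^2 + 10*s + 8)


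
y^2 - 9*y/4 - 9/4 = (y - 3)*(y + 3/4)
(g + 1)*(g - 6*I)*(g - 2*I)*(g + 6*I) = g^4 + g^3 - 2*I*g^3 + 36*g^2 - 2*I*g^2 + 36*g - 72*I*g - 72*I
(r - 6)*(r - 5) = r^2 - 11*r + 30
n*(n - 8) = n^2 - 8*n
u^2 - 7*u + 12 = (u - 4)*(u - 3)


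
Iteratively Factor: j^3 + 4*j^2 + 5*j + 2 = (j + 1)*(j^2 + 3*j + 2) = (j + 1)^2*(j + 2)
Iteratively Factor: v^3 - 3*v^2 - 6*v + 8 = (v - 1)*(v^2 - 2*v - 8) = (v - 1)*(v + 2)*(v - 4)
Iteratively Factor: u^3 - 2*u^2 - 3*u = (u)*(u^2 - 2*u - 3) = u*(u - 3)*(u + 1)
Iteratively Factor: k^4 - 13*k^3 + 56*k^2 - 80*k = (k)*(k^3 - 13*k^2 + 56*k - 80) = k*(k - 4)*(k^2 - 9*k + 20) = k*(k - 5)*(k - 4)*(k - 4)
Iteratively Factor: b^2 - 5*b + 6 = (b - 2)*(b - 3)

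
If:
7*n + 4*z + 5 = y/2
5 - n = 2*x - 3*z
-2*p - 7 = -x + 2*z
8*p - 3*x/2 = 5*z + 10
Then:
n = -37*z/5 - 127/5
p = 8*z/5 + 41/10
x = 26*z/5 + 76/5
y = -478*z/5 - 1728/5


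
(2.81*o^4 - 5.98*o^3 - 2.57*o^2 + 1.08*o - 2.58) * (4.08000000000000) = 11.4648*o^4 - 24.3984*o^3 - 10.4856*o^2 + 4.4064*o - 10.5264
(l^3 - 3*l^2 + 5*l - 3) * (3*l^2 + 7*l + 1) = 3*l^5 - 2*l^4 - 5*l^3 + 23*l^2 - 16*l - 3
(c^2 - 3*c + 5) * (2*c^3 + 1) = 2*c^5 - 6*c^4 + 10*c^3 + c^2 - 3*c + 5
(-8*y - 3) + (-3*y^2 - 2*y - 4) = -3*y^2 - 10*y - 7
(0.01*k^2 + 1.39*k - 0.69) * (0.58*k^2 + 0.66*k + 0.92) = 0.0058*k^4 + 0.8128*k^3 + 0.5264*k^2 + 0.8234*k - 0.6348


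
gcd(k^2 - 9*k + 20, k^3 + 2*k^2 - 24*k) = k - 4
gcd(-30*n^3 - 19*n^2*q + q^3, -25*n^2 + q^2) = -5*n + q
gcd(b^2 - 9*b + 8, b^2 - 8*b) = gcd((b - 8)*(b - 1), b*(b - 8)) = b - 8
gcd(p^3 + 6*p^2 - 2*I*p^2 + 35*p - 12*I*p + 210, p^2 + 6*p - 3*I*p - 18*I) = p + 6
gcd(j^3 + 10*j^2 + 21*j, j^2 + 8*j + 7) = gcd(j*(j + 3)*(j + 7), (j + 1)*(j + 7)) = j + 7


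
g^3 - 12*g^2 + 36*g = g*(g - 6)^2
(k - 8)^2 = k^2 - 16*k + 64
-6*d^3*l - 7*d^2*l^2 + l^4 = l*(-3*d + l)*(d + l)*(2*d + l)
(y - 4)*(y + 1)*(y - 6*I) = y^3 - 3*y^2 - 6*I*y^2 - 4*y + 18*I*y + 24*I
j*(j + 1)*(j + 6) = j^3 + 7*j^2 + 6*j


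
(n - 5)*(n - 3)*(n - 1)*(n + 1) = n^4 - 8*n^3 + 14*n^2 + 8*n - 15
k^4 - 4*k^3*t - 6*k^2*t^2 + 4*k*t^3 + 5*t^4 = (k - 5*t)*(k - t)*(k + t)^2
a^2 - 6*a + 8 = (a - 4)*(a - 2)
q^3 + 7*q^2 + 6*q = q*(q + 1)*(q + 6)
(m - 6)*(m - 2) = m^2 - 8*m + 12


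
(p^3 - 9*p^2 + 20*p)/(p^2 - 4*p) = p - 5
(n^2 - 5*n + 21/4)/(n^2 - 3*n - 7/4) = (2*n - 3)/(2*n + 1)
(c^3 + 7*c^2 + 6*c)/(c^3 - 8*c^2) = (c^2 + 7*c + 6)/(c*(c - 8))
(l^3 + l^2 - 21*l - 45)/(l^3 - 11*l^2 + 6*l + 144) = (l^2 - 2*l - 15)/(l^2 - 14*l + 48)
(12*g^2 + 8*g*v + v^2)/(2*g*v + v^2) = (6*g + v)/v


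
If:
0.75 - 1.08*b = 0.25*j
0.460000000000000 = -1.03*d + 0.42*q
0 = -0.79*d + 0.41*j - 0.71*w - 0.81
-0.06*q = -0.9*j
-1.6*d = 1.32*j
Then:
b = 0.68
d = -0.05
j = 0.06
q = 0.97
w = -1.04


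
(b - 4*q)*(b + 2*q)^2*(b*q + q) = b^4*q + b^3*q - 12*b^2*q^3 - 16*b*q^4 - 12*b*q^3 - 16*q^4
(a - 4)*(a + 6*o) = a^2 + 6*a*o - 4*a - 24*o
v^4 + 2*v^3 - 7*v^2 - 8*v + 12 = (v - 2)*(v - 1)*(v + 2)*(v + 3)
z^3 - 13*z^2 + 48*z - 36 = (z - 6)^2*(z - 1)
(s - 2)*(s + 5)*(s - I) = s^3 + 3*s^2 - I*s^2 - 10*s - 3*I*s + 10*I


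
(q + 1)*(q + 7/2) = q^2 + 9*q/2 + 7/2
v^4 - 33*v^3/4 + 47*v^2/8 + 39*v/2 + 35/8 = (v - 7)*(v - 5/2)*(v + 1/4)*(v + 1)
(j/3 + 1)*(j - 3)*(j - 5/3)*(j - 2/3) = j^4/3 - 7*j^3/9 - 71*j^2/27 + 7*j - 10/3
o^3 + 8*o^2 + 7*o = o*(o + 1)*(o + 7)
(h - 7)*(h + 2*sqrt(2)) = h^2 - 7*h + 2*sqrt(2)*h - 14*sqrt(2)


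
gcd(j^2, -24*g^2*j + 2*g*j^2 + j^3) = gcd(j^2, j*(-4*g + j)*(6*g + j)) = j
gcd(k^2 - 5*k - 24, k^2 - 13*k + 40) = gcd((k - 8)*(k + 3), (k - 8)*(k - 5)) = k - 8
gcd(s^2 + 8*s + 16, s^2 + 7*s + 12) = s + 4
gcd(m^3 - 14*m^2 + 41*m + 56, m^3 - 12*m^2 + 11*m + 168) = m^2 - 15*m + 56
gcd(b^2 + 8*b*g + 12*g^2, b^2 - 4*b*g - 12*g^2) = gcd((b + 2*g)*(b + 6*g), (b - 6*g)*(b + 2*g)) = b + 2*g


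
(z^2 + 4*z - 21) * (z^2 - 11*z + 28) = z^4 - 7*z^3 - 37*z^2 + 343*z - 588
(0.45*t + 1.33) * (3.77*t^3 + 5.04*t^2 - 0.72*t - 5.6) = 1.6965*t^4 + 7.2821*t^3 + 6.3792*t^2 - 3.4776*t - 7.448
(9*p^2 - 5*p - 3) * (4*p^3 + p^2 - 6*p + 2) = 36*p^5 - 11*p^4 - 71*p^3 + 45*p^2 + 8*p - 6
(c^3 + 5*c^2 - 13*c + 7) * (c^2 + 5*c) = c^5 + 10*c^4 + 12*c^3 - 58*c^2 + 35*c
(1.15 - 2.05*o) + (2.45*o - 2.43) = 0.4*o - 1.28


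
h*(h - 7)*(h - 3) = h^3 - 10*h^2 + 21*h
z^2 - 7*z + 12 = (z - 4)*(z - 3)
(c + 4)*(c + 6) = c^2 + 10*c + 24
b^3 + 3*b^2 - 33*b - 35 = (b - 5)*(b + 1)*(b + 7)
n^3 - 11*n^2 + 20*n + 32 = (n - 8)*(n - 4)*(n + 1)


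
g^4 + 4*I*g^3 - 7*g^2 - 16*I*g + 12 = (g - 2)*(g + 2)*(g + I)*(g + 3*I)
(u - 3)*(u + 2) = u^2 - u - 6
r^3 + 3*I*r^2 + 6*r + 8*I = (r - 2*I)*(r + I)*(r + 4*I)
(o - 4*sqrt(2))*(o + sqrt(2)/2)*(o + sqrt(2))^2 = o^4 - 3*sqrt(2)*o^3/2 - 16*o^2 - 15*sqrt(2)*o - 8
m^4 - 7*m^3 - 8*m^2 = m^2*(m - 8)*(m + 1)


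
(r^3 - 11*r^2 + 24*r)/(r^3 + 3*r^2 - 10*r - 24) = r*(r - 8)/(r^2 + 6*r + 8)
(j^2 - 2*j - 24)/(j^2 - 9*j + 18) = (j + 4)/(j - 3)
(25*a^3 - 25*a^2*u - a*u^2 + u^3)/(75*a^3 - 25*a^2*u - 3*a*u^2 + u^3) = (-a + u)/(-3*a + u)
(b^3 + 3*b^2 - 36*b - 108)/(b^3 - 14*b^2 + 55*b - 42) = (b^2 + 9*b + 18)/(b^2 - 8*b + 7)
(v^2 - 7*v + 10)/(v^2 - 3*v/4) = 4*(v^2 - 7*v + 10)/(v*(4*v - 3))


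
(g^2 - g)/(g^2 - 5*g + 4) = g/(g - 4)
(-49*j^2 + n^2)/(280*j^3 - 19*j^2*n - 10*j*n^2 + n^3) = (-7*j - n)/(40*j^2 + 3*j*n - n^2)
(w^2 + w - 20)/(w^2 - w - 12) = (w + 5)/(w + 3)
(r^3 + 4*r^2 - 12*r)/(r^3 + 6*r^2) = (r - 2)/r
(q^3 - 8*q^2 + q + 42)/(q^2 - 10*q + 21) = q + 2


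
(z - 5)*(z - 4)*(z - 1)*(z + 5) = z^4 - 5*z^3 - 21*z^2 + 125*z - 100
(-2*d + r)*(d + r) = -2*d^2 - d*r + r^2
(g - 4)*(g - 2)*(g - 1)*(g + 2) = g^4 - 5*g^3 + 20*g - 16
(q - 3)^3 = q^3 - 9*q^2 + 27*q - 27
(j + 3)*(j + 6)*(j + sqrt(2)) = j^3 + sqrt(2)*j^2 + 9*j^2 + 9*sqrt(2)*j + 18*j + 18*sqrt(2)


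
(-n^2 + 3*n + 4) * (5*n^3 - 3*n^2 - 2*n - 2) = -5*n^5 + 18*n^4 + 13*n^3 - 16*n^2 - 14*n - 8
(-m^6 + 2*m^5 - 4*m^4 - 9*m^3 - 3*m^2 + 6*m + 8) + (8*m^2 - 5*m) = -m^6 + 2*m^5 - 4*m^4 - 9*m^3 + 5*m^2 + m + 8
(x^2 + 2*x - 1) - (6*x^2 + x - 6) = -5*x^2 + x + 5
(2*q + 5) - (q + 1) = q + 4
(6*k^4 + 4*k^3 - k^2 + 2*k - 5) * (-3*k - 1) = -18*k^5 - 18*k^4 - k^3 - 5*k^2 + 13*k + 5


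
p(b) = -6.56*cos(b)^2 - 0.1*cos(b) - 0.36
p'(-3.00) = 1.82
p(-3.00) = -6.69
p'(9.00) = -4.89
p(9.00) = -5.71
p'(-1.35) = -2.90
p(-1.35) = -0.70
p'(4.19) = 5.59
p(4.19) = -1.94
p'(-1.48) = -1.28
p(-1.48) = -0.42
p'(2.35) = -6.49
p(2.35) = -3.53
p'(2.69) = -5.11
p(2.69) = -5.58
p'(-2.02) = 5.04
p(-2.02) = -1.55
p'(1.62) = -0.54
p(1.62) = -0.37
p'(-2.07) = 5.43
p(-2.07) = -1.82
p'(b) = 13.12*sin(b)*cos(b) + 0.1*sin(b) = (13.12*cos(b) + 0.1)*sin(b)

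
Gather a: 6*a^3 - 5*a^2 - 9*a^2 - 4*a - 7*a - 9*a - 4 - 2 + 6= 6*a^3 - 14*a^2 - 20*a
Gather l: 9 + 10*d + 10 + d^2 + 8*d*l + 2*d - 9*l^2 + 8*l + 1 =d^2 + 12*d - 9*l^2 + l*(8*d + 8) + 20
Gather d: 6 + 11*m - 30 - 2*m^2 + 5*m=-2*m^2 + 16*m - 24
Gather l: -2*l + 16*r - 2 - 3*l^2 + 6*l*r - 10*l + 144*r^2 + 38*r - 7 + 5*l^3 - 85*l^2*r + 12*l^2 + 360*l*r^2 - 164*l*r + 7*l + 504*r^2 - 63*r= 5*l^3 + l^2*(9 - 85*r) + l*(360*r^2 - 158*r - 5) + 648*r^2 - 9*r - 9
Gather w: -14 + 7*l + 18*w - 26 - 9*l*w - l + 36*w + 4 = 6*l + w*(54 - 9*l) - 36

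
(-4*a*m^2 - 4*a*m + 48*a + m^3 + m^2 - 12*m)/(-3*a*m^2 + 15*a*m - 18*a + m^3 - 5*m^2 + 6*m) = (4*a*m + 16*a - m^2 - 4*m)/(3*a*m - 6*a - m^2 + 2*m)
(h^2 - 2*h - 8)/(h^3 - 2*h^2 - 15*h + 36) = (h^2 - 2*h - 8)/(h^3 - 2*h^2 - 15*h + 36)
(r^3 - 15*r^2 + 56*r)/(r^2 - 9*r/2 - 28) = 2*r*(r - 7)/(2*r + 7)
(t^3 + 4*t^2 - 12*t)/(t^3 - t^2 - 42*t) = (t - 2)/(t - 7)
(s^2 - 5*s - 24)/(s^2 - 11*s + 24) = (s + 3)/(s - 3)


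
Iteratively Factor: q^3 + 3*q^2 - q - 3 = (q - 1)*(q^2 + 4*q + 3) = (q - 1)*(q + 1)*(q + 3)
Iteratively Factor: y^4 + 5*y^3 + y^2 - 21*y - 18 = (y + 3)*(y^3 + 2*y^2 - 5*y - 6) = (y + 1)*(y + 3)*(y^2 + y - 6) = (y - 2)*(y + 1)*(y + 3)*(y + 3)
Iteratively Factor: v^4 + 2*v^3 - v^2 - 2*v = (v)*(v^3 + 2*v^2 - v - 2) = v*(v + 1)*(v^2 + v - 2) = v*(v - 1)*(v + 1)*(v + 2)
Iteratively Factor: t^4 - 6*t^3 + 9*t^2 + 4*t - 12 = (t + 1)*(t^3 - 7*t^2 + 16*t - 12) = (t - 2)*(t + 1)*(t^2 - 5*t + 6) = (t - 2)^2*(t + 1)*(t - 3)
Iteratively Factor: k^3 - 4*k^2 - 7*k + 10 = (k - 5)*(k^2 + k - 2) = (k - 5)*(k - 1)*(k + 2)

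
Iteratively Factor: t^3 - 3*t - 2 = (t + 1)*(t^2 - t - 2) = (t - 2)*(t + 1)*(t + 1)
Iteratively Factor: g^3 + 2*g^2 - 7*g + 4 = (g - 1)*(g^2 + 3*g - 4) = (g - 1)^2*(g + 4)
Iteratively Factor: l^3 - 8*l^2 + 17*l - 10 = (l - 1)*(l^2 - 7*l + 10) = (l - 2)*(l - 1)*(l - 5)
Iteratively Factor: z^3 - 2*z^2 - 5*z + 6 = (z + 2)*(z^2 - 4*z + 3) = (z - 1)*(z + 2)*(z - 3)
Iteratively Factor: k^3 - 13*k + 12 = (k - 3)*(k^2 + 3*k - 4) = (k - 3)*(k + 4)*(k - 1)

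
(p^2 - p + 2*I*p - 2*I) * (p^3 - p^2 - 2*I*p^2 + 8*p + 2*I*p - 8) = p^5 - 2*p^4 + 13*p^3 - 24*p^2 + 16*I*p^2 + 12*p - 32*I*p + 16*I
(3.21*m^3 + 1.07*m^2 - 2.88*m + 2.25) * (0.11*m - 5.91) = 0.3531*m^4 - 18.8534*m^3 - 6.6405*m^2 + 17.2683*m - 13.2975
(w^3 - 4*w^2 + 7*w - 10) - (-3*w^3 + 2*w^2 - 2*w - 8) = 4*w^3 - 6*w^2 + 9*w - 2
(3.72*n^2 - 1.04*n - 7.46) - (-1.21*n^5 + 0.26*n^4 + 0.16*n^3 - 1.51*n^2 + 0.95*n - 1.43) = 1.21*n^5 - 0.26*n^4 - 0.16*n^3 + 5.23*n^2 - 1.99*n - 6.03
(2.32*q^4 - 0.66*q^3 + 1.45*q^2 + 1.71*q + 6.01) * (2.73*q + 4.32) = 6.3336*q^5 + 8.2206*q^4 + 1.1073*q^3 + 10.9323*q^2 + 23.7945*q + 25.9632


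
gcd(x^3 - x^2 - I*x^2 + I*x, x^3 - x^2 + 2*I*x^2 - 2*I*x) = x^2 - x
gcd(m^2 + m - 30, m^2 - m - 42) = m + 6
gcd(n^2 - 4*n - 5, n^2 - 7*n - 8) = n + 1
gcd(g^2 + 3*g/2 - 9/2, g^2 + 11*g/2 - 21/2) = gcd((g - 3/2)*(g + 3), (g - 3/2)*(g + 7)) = g - 3/2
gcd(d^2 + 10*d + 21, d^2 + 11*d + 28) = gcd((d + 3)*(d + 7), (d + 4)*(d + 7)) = d + 7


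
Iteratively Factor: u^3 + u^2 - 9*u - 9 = (u + 3)*(u^2 - 2*u - 3) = (u - 3)*(u + 3)*(u + 1)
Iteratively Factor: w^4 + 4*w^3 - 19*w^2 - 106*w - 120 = (w + 2)*(w^3 + 2*w^2 - 23*w - 60) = (w + 2)*(w + 4)*(w^2 - 2*w - 15) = (w + 2)*(w + 3)*(w + 4)*(w - 5)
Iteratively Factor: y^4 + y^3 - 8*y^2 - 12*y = (y + 2)*(y^3 - y^2 - 6*y) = y*(y + 2)*(y^2 - y - 6) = y*(y + 2)^2*(y - 3)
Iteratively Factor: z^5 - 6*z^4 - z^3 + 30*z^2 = (z - 3)*(z^4 - 3*z^3 - 10*z^2) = (z - 5)*(z - 3)*(z^3 + 2*z^2) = (z - 5)*(z - 3)*(z + 2)*(z^2) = z*(z - 5)*(z - 3)*(z + 2)*(z)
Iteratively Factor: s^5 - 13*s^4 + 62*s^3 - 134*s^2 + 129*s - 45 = (s - 3)*(s^4 - 10*s^3 + 32*s^2 - 38*s + 15) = (s - 5)*(s - 3)*(s^3 - 5*s^2 + 7*s - 3) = (s - 5)*(s - 3)^2*(s^2 - 2*s + 1) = (s - 5)*(s - 3)^2*(s - 1)*(s - 1)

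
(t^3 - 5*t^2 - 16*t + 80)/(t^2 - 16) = t - 5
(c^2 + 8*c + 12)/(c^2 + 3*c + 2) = (c + 6)/(c + 1)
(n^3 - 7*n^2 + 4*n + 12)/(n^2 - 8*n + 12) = n + 1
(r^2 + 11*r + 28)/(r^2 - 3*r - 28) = (r + 7)/(r - 7)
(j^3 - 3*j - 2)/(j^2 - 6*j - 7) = (j^2 - j - 2)/(j - 7)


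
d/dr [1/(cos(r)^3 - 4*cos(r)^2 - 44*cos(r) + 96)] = (3*cos(r)^2 - 8*cos(r) - 44)*sin(r)/(cos(r)^3 - 4*cos(r)^2 - 44*cos(r) + 96)^2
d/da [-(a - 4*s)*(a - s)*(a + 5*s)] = -3*a^2 + 21*s^2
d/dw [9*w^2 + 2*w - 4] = 18*w + 2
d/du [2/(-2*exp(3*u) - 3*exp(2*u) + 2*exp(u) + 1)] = (12*exp(2*u) + 12*exp(u) - 4)*exp(u)/(2*exp(3*u) + 3*exp(2*u) - 2*exp(u) - 1)^2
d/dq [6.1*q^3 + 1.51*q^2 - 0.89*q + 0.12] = 18.3*q^2 + 3.02*q - 0.89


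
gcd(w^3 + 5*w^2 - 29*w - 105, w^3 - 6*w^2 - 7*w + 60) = w^2 - 2*w - 15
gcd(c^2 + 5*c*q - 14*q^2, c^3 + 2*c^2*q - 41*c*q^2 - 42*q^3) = c + 7*q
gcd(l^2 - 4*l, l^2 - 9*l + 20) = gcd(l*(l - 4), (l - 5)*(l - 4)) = l - 4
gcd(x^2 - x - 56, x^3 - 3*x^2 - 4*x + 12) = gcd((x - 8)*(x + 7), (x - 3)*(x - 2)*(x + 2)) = 1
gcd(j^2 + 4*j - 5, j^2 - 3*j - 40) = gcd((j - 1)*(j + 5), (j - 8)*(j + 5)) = j + 5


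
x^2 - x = x*(x - 1)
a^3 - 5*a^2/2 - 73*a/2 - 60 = (a - 8)*(a + 5/2)*(a + 3)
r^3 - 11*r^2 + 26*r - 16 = (r - 8)*(r - 2)*(r - 1)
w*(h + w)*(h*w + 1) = h^2*w^2 + h*w^3 + h*w + w^2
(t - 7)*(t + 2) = t^2 - 5*t - 14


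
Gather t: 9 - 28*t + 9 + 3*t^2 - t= 3*t^2 - 29*t + 18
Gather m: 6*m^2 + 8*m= 6*m^2 + 8*m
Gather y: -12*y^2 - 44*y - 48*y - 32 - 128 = -12*y^2 - 92*y - 160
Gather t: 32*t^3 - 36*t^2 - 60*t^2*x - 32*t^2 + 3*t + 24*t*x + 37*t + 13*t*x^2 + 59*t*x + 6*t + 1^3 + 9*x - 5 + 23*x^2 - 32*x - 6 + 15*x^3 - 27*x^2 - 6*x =32*t^3 + t^2*(-60*x - 68) + t*(13*x^2 + 83*x + 46) + 15*x^3 - 4*x^2 - 29*x - 10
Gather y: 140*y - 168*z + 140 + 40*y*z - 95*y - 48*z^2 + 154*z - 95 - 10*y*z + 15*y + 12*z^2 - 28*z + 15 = y*(30*z + 60) - 36*z^2 - 42*z + 60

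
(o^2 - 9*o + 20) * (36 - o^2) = -o^4 + 9*o^3 + 16*o^2 - 324*o + 720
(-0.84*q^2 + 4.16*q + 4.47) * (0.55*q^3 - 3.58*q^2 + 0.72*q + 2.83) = -0.462*q^5 + 5.2952*q^4 - 13.0391*q^3 - 15.3846*q^2 + 14.9912*q + 12.6501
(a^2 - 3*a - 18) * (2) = 2*a^2 - 6*a - 36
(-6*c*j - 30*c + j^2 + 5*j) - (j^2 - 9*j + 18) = -6*c*j - 30*c + 14*j - 18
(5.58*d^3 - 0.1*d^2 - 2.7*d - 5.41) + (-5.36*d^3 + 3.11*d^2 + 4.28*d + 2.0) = 0.22*d^3 + 3.01*d^2 + 1.58*d - 3.41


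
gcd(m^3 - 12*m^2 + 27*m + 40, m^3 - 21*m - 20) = m^2 - 4*m - 5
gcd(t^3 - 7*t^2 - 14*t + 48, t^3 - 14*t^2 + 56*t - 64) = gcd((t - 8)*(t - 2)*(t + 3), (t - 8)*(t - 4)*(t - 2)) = t^2 - 10*t + 16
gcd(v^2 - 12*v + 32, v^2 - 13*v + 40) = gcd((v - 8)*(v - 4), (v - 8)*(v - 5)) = v - 8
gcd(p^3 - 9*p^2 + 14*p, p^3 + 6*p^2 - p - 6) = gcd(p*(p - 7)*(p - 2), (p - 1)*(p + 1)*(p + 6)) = 1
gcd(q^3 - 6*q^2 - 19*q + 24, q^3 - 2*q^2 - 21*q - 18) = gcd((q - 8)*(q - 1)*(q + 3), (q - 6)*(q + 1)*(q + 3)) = q + 3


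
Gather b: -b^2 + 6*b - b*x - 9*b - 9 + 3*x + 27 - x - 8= -b^2 + b*(-x - 3) + 2*x + 10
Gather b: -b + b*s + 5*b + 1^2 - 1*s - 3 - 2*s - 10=b*(s + 4) - 3*s - 12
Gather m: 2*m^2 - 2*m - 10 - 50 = 2*m^2 - 2*m - 60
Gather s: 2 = 2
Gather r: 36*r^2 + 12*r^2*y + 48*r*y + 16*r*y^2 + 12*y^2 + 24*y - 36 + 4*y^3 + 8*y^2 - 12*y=r^2*(12*y + 36) + r*(16*y^2 + 48*y) + 4*y^3 + 20*y^2 + 12*y - 36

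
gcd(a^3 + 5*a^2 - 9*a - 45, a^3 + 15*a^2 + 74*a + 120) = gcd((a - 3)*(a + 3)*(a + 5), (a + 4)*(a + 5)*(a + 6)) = a + 5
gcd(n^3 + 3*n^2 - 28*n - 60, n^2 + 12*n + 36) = n + 6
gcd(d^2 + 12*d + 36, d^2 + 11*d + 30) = d + 6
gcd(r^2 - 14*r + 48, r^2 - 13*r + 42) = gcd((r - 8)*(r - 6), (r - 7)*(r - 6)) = r - 6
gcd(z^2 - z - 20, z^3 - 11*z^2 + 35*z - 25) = z - 5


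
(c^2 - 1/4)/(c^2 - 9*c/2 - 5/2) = (c - 1/2)/(c - 5)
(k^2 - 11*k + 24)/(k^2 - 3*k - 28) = (-k^2 + 11*k - 24)/(-k^2 + 3*k + 28)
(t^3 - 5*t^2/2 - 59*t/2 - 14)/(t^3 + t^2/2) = 1 - 3/t - 28/t^2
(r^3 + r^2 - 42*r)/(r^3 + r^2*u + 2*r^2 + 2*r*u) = (r^2 + r - 42)/(r^2 + r*u + 2*r + 2*u)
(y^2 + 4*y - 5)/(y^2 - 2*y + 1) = (y + 5)/(y - 1)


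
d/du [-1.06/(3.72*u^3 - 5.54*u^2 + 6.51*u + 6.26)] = (11.8296*u^2 - 11.7448*u + 6.9006)/(3.72*u^3 - 5.54*u^2 + 6.51*u + 6.26)^2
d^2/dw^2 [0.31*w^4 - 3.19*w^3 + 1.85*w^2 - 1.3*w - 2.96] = 3.72*w^2 - 19.14*w + 3.7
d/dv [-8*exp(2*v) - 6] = -16*exp(2*v)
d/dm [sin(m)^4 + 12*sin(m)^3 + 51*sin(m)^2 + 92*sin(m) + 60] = 2*(2*sin(m)^3 + 18*sin(m)^2 + 51*sin(m) + 46)*cos(m)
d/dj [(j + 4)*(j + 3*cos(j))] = j - (j + 4)*(3*sin(j) - 1) + 3*cos(j)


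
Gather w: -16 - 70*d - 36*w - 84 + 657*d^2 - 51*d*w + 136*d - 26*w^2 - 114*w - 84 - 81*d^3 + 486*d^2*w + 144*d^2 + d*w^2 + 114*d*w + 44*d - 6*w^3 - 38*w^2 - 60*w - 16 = -81*d^3 + 801*d^2 + 110*d - 6*w^3 + w^2*(d - 64) + w*(486*d^2 + 63*d - 210) - 200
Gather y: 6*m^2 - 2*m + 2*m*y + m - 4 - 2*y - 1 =6*m^2 - m + y*(2*m - 2) - 5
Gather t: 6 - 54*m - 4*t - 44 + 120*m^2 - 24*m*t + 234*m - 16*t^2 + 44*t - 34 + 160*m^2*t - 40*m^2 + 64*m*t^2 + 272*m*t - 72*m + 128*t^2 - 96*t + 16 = 80*m^2 + 108*m + t^2*(64*m + 112) + t*(160*m^2 + 248*m - 56) - 56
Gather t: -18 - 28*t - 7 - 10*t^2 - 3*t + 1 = -10*t^2 - 31*t - 24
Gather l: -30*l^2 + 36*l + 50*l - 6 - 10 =-30*l^2 + 86*l - 16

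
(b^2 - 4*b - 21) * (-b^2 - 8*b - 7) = -b^4 - 4*b^3 + 46*b^2 + 196*b + 147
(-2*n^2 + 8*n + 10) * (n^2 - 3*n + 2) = -2*n^4 + 14*n^3 - 18*n^2 - 14*n + 20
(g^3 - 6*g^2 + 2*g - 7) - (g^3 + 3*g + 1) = -6*g^2 - g - 8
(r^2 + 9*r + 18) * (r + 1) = r^3 + 10*r^2 + 27*r + 18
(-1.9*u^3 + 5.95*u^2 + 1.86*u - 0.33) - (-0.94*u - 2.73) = -1.9*u^3 + 5.95*u^2 + 2.8*u + 2.4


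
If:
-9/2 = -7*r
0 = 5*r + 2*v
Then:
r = 9/14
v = -45/28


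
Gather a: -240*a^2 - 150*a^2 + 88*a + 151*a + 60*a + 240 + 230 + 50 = -390*a^2 + 299*a + 520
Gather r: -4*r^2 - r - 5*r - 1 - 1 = -4*r^2 - 6*r - 2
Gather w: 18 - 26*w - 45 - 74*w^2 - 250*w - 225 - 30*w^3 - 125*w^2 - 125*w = -30*w^3 - 199*w^2 - 401*w - 252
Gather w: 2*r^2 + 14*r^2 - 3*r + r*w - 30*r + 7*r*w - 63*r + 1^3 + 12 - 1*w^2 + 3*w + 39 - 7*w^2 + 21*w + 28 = 16*r^2 - 96*r - 8*w^2 + w*(8*r + 24) + 80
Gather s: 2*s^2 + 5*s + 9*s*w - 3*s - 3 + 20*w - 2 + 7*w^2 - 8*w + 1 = 2*s^2 + s*(9*w + 2) + 7*w^2 + 12*w - 4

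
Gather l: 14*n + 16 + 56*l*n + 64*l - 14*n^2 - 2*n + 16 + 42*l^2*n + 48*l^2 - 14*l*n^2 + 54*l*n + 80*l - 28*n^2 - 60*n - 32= l^2*(42*n + 48) + l*(-14*n^2 + 110*n + 144) - 42*n^2 - 48*n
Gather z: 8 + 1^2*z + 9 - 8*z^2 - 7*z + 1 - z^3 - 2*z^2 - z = -z^3 - 10*z^2 - 7*z + 18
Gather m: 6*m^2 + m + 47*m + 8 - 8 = 6*m^2 + 48*m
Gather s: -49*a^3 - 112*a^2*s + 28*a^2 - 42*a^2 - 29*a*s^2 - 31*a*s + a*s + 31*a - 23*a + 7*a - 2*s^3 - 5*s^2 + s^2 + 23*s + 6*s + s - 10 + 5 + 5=-49*a^3 - 14*a^2 + 15*a - 2*s^3 + s^2*(-29*a - 4) + s*(-112*a^2 - 30*a + 30)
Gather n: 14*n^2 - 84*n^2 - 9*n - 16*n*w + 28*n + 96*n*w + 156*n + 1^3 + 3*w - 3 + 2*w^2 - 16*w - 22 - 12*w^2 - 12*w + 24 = -70*n^2 + n*(80*w + 175) - 10*w^2 - 25*w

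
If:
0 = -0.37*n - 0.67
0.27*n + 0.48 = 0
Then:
No Solution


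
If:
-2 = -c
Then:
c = 2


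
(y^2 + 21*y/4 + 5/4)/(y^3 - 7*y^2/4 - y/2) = (y + 5)/(y*(y - 2))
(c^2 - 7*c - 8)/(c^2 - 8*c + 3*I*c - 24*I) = (c + 1)/(c + 3*I)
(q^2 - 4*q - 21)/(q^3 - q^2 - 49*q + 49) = (q + 3)/(q^2 + 6*q - 7)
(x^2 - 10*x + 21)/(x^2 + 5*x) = (x^2 - 10*x + 21)/(x*(x + 5))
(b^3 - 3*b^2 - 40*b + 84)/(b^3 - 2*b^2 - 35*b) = (b^2 + 4*b - 12)/(b*(b + 5))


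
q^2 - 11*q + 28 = (q - 7)*(q - 4)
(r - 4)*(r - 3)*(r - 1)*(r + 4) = r^4 - 4*r^3 - 13*r^2 + 64*r - 48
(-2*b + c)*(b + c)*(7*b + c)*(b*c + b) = -14*b^4*c - 14*b^4 - 9*b^3*c^2 - 9*b^3*c + 6*b^2*c^3 + 6*b^2*c^2 + b*c^4 + b*c^3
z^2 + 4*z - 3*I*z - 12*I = (z + 4)*(z - 3*I)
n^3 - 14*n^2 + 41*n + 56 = (n - 8)*(n - 7)*(n + 1)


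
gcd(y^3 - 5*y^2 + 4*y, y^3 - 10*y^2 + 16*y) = y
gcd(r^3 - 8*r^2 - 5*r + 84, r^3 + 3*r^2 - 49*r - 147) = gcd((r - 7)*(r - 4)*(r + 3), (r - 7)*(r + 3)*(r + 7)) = r^2 - 4*r - 21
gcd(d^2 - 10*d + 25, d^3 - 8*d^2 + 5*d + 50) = d^2 - 10*d + 25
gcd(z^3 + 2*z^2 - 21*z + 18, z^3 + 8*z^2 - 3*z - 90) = z^2 + 3*z - 18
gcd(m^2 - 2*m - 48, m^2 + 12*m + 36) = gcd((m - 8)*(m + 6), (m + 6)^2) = m + 6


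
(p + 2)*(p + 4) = p^2 + 6*p + 8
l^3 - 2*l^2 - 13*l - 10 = (l - 5)*(l + 1)*(l + 2)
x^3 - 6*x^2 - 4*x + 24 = (x - 6)*(x - 2)*(x + 2)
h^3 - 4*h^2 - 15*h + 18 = (h - 6)*(h - 1)*(h + 3)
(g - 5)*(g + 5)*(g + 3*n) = g^3 + 3*g^2*n - 25*g - 75*n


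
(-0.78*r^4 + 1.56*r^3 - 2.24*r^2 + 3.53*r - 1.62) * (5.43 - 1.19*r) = 0.9282*r^5 - 6.0918*r^4 + 11.1364*r^3 - 16.3639*r^2 + 21.0957*r - 8.7966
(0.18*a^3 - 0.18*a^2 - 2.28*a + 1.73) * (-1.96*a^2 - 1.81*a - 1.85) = -0.3528*a^5 + 0.027*a^4 + 4.4616*a^3 + 1.069*a^2 + 1.0867*a - 3.2005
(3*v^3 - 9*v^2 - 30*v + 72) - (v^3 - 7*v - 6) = 2*v^3 - 9*v^2 - 23*v + 78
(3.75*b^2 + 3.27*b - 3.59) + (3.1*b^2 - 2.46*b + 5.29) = 6.85*b^2 + 0.81*b + 1.7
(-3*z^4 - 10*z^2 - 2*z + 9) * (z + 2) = -3*z^5 - 6*z^4 - 10*z^3 - 22*z^2 + 5*z + 18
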